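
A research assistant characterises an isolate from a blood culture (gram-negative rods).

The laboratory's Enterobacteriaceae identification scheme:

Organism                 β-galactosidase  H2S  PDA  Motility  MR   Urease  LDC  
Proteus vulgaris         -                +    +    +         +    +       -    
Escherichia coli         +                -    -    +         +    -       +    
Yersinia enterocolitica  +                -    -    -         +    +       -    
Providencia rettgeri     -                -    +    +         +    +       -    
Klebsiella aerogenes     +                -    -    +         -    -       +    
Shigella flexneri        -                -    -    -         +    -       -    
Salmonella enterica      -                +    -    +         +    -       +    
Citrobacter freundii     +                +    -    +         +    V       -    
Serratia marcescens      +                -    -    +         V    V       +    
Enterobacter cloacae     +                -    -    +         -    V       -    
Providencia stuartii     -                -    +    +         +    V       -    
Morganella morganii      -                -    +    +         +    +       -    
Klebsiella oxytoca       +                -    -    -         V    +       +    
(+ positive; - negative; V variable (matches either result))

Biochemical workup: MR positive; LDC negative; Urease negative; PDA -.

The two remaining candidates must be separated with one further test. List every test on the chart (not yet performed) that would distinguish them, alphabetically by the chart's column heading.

MR +: excludes Klebsiella aerogenes, Enterobacter cloacae — 11 left.
Urease -: excludes 5 organisms — 6 left.
PDA -: excludes Providencia stuartii — 5 left.
LDC -: excludes Escherichia coli, Salmonella enterica, Serratia marcescens — 2 left.
Two candidates remain: Citrobacter freundii and Shigella flexneri.
  β-galactosidase: Citrobacter freundii +, Shigella flexneri - — discriminates.
  H2S: Citrobacter freundii +, Shigella flexneri - — discriminates.
  Motility: Citrobacter freundii +, Shigella flexneri - — discriminates.

H2S, Motility, β-galactosidase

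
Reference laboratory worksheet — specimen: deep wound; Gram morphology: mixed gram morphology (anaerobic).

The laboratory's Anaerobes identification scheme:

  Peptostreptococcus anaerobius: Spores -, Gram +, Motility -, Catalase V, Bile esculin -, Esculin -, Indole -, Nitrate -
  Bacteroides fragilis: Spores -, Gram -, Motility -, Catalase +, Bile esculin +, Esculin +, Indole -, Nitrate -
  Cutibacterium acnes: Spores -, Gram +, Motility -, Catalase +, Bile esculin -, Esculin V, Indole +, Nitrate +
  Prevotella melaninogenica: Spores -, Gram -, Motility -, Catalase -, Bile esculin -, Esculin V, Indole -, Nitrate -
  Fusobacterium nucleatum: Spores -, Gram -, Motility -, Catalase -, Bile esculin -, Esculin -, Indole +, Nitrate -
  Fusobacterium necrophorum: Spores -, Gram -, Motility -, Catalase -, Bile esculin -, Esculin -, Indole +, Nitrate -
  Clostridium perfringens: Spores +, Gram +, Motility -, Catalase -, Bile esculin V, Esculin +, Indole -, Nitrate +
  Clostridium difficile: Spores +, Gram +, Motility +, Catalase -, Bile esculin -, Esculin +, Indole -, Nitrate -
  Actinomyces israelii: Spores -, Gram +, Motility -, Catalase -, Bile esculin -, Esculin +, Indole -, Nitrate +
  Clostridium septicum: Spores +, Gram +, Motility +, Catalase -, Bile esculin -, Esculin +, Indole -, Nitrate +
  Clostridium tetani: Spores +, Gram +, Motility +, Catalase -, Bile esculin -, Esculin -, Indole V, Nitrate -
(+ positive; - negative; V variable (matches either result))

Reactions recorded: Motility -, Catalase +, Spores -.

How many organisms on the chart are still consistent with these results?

3

Catalase +: excludes 8 organisms — 3 left.
Motility -: all 3 remaining candidates are consistent.
Spores -: all 3 remaining candidates are consistent.
Still consistent: Bacteroides fragilis, Cutibacterium acnes, Peptostreptococcus anaerobius.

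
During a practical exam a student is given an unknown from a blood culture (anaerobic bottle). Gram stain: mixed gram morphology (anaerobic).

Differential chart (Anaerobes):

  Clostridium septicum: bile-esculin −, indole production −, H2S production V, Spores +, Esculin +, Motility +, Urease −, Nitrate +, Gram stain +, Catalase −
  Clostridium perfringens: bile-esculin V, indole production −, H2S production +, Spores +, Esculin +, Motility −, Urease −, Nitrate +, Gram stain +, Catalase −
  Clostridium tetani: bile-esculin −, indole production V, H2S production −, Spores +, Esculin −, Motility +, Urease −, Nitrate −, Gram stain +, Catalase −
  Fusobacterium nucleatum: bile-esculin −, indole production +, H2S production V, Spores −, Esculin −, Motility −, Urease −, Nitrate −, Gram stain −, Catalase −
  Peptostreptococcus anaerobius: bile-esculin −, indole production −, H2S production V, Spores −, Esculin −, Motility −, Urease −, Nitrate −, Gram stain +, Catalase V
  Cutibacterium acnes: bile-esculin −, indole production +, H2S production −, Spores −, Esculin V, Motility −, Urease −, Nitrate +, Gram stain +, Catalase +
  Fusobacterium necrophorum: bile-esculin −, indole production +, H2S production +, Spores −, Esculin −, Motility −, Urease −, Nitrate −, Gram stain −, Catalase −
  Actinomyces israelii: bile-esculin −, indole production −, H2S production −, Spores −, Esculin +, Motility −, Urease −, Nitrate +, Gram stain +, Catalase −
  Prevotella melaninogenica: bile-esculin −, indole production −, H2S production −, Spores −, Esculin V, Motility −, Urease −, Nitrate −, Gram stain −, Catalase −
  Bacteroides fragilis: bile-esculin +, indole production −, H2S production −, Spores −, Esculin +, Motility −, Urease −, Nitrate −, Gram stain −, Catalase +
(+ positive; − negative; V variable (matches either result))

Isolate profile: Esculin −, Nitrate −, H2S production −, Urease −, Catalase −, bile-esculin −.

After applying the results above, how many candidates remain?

H2S production −: excludes Clostridium perfringens, Fusobacterium necrophorum — 8 left.
Nitrate −: excludes Clostridium septicum, Cutibacterium acnes, Actinomyces israelii — 5 left.
Esculin −: excludes Bacteroides fragilis — 4 left.
Urease −: all 4 remaining candidates are consistent.
Catalase −: all 4 remaining candidates are consistent.
bile-esculin −: all 4 remaining candidates are consistent.
Still consistent: Clostridium tetani, Fusobacterium nucleatum, Peptostreptococcus anaerobius, Prevotella melaninogenica.

4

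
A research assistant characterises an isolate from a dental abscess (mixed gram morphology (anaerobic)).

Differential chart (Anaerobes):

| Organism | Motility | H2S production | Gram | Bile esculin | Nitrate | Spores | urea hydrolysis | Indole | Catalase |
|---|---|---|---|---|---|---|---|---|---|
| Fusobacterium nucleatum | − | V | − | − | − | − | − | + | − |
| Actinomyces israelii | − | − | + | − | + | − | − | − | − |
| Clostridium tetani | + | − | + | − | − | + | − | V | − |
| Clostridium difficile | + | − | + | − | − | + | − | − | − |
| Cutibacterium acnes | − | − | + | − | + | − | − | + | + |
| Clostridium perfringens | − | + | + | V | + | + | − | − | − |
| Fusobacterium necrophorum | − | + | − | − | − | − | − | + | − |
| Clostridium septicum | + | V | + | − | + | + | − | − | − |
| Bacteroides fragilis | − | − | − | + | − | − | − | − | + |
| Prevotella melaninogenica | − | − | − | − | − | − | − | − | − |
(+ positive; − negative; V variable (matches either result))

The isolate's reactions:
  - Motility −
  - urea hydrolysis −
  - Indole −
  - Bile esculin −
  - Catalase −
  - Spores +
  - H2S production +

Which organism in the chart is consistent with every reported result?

H2S production +: excludes 6 organisms — 4 left.
Catalase −: all 4 remaining candidates are consistent.
Motility −: excludes Clostridium septicum — 3 left.
Spores +: excludes Fusobacterium nucleatum, Fusobacterium necrophorum — 1 left.
Bile esculin −: the one remaining candidate is consistent.
Indole −: the one remaining candidate is consistent.
urea hydrolysis −: the one remaining candidate is consistent.

Clostridium perfringens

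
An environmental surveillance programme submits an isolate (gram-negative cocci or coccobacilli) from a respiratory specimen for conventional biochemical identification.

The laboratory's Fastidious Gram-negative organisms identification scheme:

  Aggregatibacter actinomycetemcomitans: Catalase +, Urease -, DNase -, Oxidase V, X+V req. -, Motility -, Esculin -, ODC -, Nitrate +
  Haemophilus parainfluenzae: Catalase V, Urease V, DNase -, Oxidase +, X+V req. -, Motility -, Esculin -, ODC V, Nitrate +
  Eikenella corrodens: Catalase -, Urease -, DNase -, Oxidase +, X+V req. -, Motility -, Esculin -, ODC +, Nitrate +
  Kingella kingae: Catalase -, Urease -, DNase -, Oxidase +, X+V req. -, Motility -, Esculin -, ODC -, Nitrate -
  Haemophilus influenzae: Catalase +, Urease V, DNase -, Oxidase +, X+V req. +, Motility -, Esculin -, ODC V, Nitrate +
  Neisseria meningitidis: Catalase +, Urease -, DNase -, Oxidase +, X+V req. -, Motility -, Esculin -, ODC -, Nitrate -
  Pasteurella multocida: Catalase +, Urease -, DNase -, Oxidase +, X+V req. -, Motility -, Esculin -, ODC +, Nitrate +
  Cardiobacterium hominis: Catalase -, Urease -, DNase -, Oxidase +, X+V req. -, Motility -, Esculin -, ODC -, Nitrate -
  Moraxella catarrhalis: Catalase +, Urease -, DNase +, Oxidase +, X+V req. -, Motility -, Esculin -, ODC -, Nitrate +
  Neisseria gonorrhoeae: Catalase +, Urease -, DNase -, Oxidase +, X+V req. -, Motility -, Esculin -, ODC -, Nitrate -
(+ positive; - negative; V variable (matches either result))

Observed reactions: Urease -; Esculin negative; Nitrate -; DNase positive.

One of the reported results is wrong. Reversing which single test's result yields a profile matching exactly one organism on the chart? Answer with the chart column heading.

As reported, no row in the chart matches all 4 reactions.
Reversing Esculin → still no organism matches.
Reversing Nitrate (to +) → unique match: Moraxella catarrhalis.
Reversing Urease → still no organism matches.
Reversing DNase → 4 organisms match (not unique).

Nitrate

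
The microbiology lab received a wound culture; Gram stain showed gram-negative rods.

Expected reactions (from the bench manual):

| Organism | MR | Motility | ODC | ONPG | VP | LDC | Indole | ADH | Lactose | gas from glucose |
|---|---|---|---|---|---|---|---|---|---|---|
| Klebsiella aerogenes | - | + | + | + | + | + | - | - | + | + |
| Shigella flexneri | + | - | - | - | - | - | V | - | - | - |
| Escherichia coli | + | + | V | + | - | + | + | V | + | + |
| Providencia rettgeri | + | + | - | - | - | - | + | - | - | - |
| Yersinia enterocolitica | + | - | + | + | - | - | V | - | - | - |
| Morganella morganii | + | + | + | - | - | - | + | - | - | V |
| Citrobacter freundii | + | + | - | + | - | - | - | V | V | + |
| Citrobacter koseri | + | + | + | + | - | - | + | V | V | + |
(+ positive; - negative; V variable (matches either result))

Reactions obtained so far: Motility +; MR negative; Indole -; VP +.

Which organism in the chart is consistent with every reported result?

Klebsiella aerogenes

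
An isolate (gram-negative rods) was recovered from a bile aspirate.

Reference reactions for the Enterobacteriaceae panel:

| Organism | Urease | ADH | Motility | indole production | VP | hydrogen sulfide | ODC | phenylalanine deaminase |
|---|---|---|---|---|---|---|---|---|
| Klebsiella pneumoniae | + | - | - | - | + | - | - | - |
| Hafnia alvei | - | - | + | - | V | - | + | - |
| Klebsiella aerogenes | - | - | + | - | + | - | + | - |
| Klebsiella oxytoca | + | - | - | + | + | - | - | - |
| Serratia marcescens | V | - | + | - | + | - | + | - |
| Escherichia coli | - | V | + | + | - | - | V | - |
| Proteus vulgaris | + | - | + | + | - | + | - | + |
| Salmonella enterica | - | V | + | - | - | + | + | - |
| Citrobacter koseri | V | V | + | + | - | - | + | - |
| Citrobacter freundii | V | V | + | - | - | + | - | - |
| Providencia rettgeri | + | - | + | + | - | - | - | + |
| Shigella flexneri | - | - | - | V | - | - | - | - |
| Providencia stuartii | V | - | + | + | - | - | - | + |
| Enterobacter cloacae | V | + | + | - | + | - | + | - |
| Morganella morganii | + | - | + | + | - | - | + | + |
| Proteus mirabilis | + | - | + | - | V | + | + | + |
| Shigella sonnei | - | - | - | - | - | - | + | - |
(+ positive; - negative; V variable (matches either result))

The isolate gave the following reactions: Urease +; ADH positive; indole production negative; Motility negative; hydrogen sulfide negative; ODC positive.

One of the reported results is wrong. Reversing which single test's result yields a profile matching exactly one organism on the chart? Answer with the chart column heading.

As reported, no row in the chart matches all 6 reactions.
Reversing hydrogen sulfide → still no organism matches.
Reversing ADH → still no organism matches.
Reversing Motility (to +) → unique match: Enterobacter cloacae.
Reversing ODC → still no organism matches.
Reversing indole production → still no organism matches.
Reversing Urease → still no organism matches.

Motility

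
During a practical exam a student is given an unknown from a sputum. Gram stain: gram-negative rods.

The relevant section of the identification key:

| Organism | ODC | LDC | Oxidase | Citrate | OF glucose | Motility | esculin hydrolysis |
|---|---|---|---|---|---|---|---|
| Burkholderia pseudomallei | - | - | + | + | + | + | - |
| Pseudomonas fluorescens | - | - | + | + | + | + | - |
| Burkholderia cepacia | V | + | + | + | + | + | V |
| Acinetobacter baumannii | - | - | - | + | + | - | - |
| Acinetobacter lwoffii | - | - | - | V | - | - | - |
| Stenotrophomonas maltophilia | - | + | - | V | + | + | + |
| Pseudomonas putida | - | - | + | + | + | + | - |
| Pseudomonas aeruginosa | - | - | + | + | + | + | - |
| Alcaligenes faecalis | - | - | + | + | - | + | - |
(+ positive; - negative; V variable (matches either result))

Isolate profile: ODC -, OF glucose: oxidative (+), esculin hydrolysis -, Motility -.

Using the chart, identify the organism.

esculin hydrolysis -: excludes Stenotrophomonas maltophilia — 8 left.
ODC -: all 8 remaining candidates are consistent.
Motility -: excludes 6 organisms — 2 left.
OF glucose +: excludes Acinetobacter lwoffii — 1 left.

Acinetobacter baumannii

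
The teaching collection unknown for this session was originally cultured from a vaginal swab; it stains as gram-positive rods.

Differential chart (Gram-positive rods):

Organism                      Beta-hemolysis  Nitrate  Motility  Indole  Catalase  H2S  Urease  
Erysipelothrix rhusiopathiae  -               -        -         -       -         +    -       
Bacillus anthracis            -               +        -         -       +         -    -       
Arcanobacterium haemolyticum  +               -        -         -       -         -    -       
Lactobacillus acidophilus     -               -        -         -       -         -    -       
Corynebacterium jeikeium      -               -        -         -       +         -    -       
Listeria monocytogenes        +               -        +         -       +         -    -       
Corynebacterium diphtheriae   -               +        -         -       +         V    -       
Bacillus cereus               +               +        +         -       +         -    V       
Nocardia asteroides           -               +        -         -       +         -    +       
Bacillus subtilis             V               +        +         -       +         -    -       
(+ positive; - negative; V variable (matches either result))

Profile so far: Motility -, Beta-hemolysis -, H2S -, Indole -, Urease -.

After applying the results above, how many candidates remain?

Beta-hemolysis -: excludes Arcanobacterium haemolyticum, Listeria monocytogenes, Bacillus cereus — 7 left.
Urease -: excludes Nocardia asteroides — 6 left.
Indole -: all 6 remaining candidates are consistent.
Motility -: excludes Bacillus subtilis — 5 left.
H2S -: excludes Erysipelothrix rhusiopathiae — 4 left.
Still consistent: Bacillus anthracis, Corynebacterium diphtheriae, Corynebacterium jeikeium, Lactobacillus acidophilus.

4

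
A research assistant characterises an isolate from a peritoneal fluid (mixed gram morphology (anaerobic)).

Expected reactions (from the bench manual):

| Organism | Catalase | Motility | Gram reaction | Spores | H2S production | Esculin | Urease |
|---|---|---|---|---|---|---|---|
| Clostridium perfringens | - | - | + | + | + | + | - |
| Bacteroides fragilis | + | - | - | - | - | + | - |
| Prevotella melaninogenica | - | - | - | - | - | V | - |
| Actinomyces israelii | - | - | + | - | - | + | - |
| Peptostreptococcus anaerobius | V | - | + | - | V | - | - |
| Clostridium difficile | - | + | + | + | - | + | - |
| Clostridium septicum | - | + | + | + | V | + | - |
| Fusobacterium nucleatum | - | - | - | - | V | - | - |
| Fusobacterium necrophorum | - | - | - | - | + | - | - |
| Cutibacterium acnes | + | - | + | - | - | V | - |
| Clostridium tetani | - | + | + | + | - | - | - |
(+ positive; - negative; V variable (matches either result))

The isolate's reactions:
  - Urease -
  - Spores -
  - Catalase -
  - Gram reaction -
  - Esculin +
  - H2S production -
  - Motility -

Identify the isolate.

Prevotella melaninogenica

Urease -: all 11 remaining candidates are consistent.
Esculin +: excludes Peptostreptococcus anaerobius, Fusobacterium nucleatum, Fusobacterium necrophorum, Clostridium tetani — 7 left.
Spores -: excludes Clostridium perfringens, Clostridium difficile, Clostridium septicum — 4 left.
Motility -: all 4 remaining candidates are consistent.
H2S production -: all 4 remaining candidates are consistent.
Catalase -: excludes Bacteroides fragilis, Cutibacterium acnes — 2 left.
Gram reaction -: excludes Actinomyces israelii — 1 left.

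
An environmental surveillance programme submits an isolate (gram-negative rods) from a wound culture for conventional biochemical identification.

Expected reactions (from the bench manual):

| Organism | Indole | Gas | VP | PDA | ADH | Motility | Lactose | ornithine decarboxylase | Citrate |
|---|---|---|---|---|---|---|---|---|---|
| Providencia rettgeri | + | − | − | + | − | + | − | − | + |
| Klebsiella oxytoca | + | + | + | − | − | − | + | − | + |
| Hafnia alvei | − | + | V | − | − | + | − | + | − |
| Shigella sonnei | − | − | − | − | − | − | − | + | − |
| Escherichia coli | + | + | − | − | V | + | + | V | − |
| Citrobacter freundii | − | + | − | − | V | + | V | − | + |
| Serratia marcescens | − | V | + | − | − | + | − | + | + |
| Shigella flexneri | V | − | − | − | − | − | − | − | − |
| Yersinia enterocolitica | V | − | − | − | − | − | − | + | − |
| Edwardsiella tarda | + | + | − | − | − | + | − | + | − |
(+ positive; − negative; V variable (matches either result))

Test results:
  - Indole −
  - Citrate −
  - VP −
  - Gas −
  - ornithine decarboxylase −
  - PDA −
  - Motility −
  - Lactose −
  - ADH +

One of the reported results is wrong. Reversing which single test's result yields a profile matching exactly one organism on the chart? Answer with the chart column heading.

ADH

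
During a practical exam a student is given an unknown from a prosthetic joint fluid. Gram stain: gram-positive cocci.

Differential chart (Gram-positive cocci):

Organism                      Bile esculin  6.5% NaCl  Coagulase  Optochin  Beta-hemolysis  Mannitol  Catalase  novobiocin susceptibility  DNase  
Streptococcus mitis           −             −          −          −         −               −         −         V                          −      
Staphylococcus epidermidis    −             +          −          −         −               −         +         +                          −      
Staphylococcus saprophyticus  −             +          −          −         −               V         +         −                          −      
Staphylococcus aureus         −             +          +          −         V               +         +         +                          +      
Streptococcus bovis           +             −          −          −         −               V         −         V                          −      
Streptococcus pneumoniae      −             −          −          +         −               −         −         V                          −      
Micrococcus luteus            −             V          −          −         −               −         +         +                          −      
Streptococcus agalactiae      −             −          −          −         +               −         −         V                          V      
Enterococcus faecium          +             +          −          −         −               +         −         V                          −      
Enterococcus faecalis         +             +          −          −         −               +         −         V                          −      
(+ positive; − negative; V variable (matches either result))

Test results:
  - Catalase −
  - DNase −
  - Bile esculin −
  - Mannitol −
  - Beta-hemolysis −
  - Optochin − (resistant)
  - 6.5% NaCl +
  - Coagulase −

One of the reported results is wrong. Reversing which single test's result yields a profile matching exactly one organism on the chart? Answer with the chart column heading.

6.5% NaCl

As reported, no row in the chart matches all 8 reactions.
Reversing Coagulase → still no organism matches.
Reversing 6.5% NaCl (to −) → unique match: Streptococcus mitis.
Reversing Catalase → 3 organisms match (not unique).
Reversing DNase → still no organism matches.
Reversing Mannitol → still no organism matches.
Reversing Bile esculin → still no organism matches.
Reversing Beta-hemolysis → still no organism matches.
Reversing Optochin → still no organism matches.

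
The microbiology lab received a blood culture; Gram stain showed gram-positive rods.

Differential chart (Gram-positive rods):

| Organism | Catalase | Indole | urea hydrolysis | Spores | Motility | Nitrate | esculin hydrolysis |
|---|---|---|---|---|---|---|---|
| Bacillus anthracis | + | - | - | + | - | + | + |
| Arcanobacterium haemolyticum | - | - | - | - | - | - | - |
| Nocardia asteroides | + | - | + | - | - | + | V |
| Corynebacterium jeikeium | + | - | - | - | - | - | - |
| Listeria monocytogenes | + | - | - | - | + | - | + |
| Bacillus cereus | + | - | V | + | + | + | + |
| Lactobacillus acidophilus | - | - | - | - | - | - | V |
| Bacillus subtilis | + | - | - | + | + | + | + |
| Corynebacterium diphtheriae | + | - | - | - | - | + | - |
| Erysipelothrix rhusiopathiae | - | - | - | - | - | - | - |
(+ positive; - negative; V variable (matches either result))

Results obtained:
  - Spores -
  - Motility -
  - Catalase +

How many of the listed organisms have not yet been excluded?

3

Spores -: excludes Bacillus anthracis, Bacillus cereus, Bacillus subtilis — 7 left.
Catalase +: excludes Arcanobacterium haemolyticum, Lactobacillus acidophilus, Erysipelothrix rhusiopathiae — 4 left.
Motility -: excludes Listeria monocytogenes — 3 left.
Still consistent: Corynebacterium diphtheriae, Corynebacterium jeikeium, Nocardia asteroides.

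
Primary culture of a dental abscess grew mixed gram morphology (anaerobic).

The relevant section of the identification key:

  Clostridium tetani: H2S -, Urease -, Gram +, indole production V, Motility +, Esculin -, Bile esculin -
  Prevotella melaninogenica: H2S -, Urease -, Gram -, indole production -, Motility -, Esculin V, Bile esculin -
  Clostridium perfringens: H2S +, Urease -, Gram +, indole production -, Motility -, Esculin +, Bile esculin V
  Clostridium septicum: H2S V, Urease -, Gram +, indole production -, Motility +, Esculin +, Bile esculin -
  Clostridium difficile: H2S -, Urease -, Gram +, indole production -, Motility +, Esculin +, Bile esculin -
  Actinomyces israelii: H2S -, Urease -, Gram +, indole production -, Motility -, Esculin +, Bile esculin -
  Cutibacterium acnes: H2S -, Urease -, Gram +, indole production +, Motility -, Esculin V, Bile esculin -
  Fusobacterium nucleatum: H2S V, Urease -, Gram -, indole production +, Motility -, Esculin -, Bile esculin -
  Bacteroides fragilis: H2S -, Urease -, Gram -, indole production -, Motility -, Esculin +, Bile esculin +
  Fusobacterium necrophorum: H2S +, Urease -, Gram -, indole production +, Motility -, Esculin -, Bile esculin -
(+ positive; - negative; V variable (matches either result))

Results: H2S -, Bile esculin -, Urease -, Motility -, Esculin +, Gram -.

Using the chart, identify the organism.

Gram -: excludes 6 organisms — 4 left.
Bile esculin -: excludes Bacteroides fragilis — 3 left.
Esculin +: excludes Fusobacterium nucleatum, Fusobacterium necrophorum — 1 left.
Urease -: the one remaining candidate is consistent.
H2S -: the one remaining candidate is consistent.
Motility -: the one remaining candidate is consistent.

Prevotella melaninogenica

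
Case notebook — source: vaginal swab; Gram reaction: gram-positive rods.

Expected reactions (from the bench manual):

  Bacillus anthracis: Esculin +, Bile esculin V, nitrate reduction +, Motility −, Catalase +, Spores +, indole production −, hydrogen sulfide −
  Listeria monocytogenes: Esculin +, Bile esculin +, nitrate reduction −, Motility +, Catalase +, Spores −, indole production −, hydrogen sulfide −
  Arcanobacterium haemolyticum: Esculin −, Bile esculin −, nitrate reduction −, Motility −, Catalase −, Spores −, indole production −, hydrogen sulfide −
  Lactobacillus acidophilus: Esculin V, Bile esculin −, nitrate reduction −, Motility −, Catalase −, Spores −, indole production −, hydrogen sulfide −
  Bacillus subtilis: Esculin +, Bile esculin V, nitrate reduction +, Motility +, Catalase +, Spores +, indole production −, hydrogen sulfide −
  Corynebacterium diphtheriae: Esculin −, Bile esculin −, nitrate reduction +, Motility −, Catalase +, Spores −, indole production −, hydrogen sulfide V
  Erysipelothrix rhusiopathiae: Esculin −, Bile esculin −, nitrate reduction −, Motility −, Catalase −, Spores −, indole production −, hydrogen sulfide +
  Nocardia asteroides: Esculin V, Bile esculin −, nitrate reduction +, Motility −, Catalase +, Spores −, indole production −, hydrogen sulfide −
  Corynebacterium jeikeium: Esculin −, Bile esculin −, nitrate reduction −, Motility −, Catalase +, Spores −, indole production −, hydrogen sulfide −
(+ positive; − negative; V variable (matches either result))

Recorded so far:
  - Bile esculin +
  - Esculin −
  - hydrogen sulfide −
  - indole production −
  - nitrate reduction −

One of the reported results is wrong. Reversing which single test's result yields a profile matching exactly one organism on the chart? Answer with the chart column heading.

Esculin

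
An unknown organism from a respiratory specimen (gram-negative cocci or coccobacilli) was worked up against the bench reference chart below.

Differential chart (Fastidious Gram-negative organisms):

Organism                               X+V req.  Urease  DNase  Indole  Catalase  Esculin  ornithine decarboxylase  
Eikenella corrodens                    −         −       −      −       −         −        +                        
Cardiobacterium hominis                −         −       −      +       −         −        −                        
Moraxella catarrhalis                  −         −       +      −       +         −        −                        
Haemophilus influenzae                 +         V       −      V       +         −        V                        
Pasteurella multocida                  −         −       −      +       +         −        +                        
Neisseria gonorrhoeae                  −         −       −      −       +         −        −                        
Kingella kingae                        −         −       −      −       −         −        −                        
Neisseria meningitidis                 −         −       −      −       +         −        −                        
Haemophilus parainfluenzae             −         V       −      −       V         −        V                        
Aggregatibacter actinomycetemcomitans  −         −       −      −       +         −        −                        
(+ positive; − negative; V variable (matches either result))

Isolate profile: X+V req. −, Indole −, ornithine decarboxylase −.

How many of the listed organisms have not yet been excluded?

Indole −: excludes Cardiobacterium hominis, Pasteurella multocida — 8 left.
ornithine decarboxylase −: excludes Eikenella corrodens — 7 left.
X+V req. −: excludes Haemophilus influenzae — 6 left.
Still consistent: Aggregatibacter actinomycetemcomitans, Haemophilus parainfluenzae, Kingella kingae, Moraxella catarrhalis, Neisseria gonorrhoeae, Neisseria meningitidis.

6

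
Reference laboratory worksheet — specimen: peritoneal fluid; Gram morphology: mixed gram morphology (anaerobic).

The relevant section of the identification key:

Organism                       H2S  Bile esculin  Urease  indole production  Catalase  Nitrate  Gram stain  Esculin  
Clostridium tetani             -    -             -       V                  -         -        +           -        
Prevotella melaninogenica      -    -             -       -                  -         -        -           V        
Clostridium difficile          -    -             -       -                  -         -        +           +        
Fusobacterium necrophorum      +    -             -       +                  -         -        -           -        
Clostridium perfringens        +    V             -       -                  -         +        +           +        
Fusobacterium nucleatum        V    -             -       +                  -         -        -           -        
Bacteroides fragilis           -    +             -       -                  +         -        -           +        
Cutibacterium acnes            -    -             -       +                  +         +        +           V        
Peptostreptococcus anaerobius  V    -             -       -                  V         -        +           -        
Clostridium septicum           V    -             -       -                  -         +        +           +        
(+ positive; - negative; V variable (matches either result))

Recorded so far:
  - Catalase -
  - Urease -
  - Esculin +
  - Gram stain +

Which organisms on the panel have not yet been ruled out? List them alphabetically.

Urease -: all 10 remaining candidates are consistent.
Catalase -: excludes Bacteroides fragilis, Cutibacterium acnes — 8 left.
Gram stain +: excludes Prevotella melaninogenica, Fusobacterium necrophorum, Fusobacterium nucleatum — 5 left.
Esculin +: excludes Clostridium tetani, Peptostreptococcus anaerobius — 3 left.

Clostridium difficile, Clostridium perfringens, Clostridium septicum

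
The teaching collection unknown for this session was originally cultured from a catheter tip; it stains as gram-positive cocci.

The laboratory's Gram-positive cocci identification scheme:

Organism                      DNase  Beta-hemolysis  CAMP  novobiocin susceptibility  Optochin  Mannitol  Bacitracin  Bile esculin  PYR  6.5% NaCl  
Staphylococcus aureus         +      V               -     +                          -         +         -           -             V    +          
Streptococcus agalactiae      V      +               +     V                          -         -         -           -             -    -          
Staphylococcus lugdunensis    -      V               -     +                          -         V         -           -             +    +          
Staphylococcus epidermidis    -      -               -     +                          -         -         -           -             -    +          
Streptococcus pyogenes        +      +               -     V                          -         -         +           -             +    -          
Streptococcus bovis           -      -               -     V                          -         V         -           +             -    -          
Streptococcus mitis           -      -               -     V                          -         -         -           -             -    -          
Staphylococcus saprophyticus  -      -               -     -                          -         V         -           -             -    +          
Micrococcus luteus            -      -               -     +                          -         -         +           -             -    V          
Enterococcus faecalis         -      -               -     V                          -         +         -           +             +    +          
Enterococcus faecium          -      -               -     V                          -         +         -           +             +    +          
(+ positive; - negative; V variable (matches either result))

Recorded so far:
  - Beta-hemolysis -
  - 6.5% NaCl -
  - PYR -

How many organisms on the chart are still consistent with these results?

3

6.5% NaCl -: excludes 6 organisms — 5 left.
Beta-hemolysis -: excludes Streptococcus agalactiae, Streptococcus pyogenes — 3 left.
PYR -: all 3 remaining candidates are consistent.
Still consistent: Micrococcus luteus, Streptococcus bovis, Streptococcus mitis.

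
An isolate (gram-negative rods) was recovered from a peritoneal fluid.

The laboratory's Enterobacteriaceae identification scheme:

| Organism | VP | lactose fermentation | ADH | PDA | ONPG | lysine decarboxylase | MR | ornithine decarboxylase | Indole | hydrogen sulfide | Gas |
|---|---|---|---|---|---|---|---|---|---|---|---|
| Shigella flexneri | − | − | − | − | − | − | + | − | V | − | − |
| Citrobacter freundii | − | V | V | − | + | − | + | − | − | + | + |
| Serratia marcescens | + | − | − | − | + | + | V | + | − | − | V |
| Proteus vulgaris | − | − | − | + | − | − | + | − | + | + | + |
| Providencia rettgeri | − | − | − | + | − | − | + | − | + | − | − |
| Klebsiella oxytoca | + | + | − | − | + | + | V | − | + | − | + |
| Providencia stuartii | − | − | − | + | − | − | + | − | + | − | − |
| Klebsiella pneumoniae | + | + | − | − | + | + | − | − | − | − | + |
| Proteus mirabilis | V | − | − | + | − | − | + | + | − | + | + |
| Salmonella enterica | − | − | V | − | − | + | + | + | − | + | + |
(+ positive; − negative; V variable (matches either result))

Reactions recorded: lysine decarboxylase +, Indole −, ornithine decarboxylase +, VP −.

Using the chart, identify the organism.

Salmonella enterica

Indole −: excludes Proteus vulgaris, Providencia rettgeri, Klebsiella oxytoca, Providencia stuartii — 6 left.
lysine decarboxylase +: excludes Shigella flexneri, Citrobacter freundii, Proteus mirabilis — 3 left.
VP −: excludes Serratia marcescens, Klebsiella pneumoniae — 1 left.
ornithine decarboxylase +: the one remaining candidate is consistent.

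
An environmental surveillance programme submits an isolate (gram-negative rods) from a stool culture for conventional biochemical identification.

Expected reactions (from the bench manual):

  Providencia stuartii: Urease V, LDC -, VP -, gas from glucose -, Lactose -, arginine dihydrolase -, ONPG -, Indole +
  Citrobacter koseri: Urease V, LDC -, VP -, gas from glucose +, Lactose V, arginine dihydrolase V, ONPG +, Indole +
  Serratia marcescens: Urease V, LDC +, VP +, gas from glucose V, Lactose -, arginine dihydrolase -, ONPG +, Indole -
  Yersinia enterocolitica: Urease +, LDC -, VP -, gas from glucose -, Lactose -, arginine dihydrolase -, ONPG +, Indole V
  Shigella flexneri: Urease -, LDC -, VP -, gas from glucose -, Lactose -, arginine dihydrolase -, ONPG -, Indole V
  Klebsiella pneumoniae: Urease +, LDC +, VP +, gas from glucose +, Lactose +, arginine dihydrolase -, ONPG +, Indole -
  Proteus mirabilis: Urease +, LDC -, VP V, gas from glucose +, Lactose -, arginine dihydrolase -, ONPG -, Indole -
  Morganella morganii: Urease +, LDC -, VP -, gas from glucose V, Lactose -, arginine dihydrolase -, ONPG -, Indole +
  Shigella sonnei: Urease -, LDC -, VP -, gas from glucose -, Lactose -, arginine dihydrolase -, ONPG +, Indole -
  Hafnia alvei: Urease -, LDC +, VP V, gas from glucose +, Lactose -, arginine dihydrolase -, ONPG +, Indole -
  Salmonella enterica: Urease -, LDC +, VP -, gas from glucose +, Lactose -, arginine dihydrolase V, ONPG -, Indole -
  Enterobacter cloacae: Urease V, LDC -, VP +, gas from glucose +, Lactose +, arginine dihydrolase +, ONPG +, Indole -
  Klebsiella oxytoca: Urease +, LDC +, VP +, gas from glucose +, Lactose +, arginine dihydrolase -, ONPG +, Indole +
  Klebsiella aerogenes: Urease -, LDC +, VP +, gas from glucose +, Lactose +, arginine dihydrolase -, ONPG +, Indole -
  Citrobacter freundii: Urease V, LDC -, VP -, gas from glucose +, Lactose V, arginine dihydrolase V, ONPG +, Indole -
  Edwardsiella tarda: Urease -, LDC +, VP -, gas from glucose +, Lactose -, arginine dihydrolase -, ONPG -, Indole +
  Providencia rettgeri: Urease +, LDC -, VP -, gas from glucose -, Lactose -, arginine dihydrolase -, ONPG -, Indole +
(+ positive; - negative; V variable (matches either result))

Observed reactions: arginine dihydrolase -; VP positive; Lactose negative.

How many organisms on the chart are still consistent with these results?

Lactose -: excludes Klebsiella pneumoniae, Enterobacter cloacae, Klebsiella oxytoca, Klebsiella aerogenes — 13 left.
arginine dihydrolase -: all 13 remaining candidates are consistent.
VP +: excludes 10 organisms — 3 left.
Still consistent: Hafnia alvei, Proteus mirabilis, Serratia marcescens.

3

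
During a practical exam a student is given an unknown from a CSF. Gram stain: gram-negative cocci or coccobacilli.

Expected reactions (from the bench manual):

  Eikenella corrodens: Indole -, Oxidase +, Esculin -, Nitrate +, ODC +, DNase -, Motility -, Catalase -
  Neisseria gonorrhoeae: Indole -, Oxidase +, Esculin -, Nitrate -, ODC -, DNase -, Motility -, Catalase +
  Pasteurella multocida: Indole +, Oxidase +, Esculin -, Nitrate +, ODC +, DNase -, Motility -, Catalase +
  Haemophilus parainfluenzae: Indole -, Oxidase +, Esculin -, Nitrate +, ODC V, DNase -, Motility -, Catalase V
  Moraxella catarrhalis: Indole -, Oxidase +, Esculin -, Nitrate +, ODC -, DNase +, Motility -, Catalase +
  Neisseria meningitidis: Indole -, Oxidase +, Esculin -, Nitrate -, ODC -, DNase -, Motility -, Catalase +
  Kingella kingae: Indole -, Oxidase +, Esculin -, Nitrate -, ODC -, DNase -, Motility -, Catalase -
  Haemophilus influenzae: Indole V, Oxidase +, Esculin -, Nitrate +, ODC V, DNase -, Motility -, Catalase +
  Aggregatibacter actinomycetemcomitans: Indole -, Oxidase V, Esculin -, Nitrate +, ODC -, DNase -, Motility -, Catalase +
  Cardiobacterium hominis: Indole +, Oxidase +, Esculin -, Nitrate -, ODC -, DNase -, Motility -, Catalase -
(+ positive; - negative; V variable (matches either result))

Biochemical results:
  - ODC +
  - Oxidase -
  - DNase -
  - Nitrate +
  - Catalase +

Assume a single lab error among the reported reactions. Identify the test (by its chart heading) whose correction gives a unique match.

As reported, no row in the chart matches all 5 reactions.
Reversing Oxidase → 3 organisms match (not unique).
Reversing Catalase → still no organism matches.
Reversing ODC (to -) → unique match: Aggregatibacter actinomycetemcomitans.
Reversing Nitrate → still no organism matches.
Reversing DNase → still no organism matches.

ODC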